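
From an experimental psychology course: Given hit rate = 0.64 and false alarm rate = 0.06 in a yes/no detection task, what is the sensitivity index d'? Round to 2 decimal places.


d' = z(HR) - z(FAR)
z(0.64) = 0.3585
z(0.06) = -1.5548
d' = 0.3585 - -1.5548
= 1.91


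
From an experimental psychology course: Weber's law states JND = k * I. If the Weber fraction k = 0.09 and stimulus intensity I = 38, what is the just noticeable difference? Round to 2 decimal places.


JND = k * I
JND = 0.09 * 38
= 3.42


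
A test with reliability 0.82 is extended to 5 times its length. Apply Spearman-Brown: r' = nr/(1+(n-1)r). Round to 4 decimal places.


r_new = n*r / (1 + (n-1)*r)
Numerator = 5 * 0.82 = 4.1
Denominator = 1 + 4 * 0.82 = 4.28
r_new = 4.1 / 4.28
= 0.9579


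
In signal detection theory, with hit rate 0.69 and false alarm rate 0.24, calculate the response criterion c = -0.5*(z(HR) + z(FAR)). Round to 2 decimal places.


c = -0.5 * (z(HR) + z(FAR))
z(0.69) = 0.4959
z(0.24) = -0.7063
c = -0.5 * (0.4959 + -0.7063)
= -0.5 * -0.2104
= 0.11


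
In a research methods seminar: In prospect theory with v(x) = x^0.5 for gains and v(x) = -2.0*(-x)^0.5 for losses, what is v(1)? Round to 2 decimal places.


Since x = 1 >= 0, use v(x) = x^0.5
1^0.5 = 1.0
v(1) = 1.00


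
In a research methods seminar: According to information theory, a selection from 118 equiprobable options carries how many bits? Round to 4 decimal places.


H = log2(n)
H = log2(118)
= 6.8826


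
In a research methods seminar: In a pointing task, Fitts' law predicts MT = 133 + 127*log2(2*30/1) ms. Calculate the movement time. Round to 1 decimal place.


MT = 133 + 127 * log2(2*30/1)
2D/W = 60.0
log2(60.0) = 5.9069
MT = 133 + 127 * 5.9069
= 883.2 ms


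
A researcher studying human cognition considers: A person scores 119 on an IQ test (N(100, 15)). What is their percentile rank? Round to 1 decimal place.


z = (IQ - mean) / SD
z = (119 - 100) / 15 = 1.2667
Percentile = Phi(1.2667) * 100
Phi(1.2667) = 0.897369
= 89.7


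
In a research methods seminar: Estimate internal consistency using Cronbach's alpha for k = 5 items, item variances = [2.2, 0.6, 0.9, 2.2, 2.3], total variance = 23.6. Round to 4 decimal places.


alpha = (k/(k-1)) * (1 - sum(s_i^2)/s_total^2)
sum(item variances) = 8.2
k/(k-1) = 5/4 = 1.25
1 - 8.2/23.6 = 1 - 0.347458 = 0.652542
alpha = 1.25 * 0.652542
= 0.8157


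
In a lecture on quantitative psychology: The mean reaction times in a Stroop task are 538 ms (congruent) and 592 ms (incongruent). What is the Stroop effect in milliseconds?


Stroop effect = RT(incongruent) - RT(congruent)
= 592 - 538
= 54 ms


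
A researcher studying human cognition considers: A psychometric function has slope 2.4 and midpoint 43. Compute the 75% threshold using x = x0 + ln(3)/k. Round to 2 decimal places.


At P = 0.75: 0.75 = 1/(1 + e^(-k*(x-x0)))
Solving: e^(-k*(x-x0)) = 1/3
x = x0 + ln(3)/k
ln(3) = 1.0986
x = 43 + 1.0986/2.4
= 43 + 0.4578
= 43.46


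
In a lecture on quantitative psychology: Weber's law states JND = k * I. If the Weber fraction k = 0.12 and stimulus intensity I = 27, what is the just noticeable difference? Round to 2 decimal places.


JND = k * I
JND = 0.12 * 27
= 3.24


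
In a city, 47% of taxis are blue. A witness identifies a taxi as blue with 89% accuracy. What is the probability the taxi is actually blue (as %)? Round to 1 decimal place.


P(blue | says blue) = P(says blue | blue)*P(blue) / [P(says blue | blue)*P(blue) + P(says blue | not blue)*P(not blue)]
Numerator = 0.89 * 0.47 = 0.4183
False identification = 0.11 * 0.53 = 0.0583
P = 0.4183 / (0.4183 + 0.0583)
= 0.4183 / 0.4766
As percentage = 87.8


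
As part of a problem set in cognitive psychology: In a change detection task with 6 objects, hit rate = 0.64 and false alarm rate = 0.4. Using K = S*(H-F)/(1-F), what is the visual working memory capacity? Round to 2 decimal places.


K = S * (H - F) / (1 - F)
H - F = 0.24
1 - F = 0.6
K = 6 * 0.24 / 0.6
= 2.40


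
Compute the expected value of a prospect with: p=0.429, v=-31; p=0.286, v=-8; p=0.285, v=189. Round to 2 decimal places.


EU = sum(p_i * v_i)
0.429 * -31 = -13.299
0.286 * -8 = -2.288
0.285 * 189 = 53.865
EU = -13.299 + -2.288 + 53.865
= 38.28


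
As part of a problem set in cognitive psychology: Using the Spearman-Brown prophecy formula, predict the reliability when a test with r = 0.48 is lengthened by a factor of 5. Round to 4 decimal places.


r_new = n*r / (1 + (n-1)*r)
Numerator = 5 * 0.48 = 2.4
Denominator = 1 + 4 * 0.48 = 2.92
r_new = 2.4 / 2.92
= 0.8219


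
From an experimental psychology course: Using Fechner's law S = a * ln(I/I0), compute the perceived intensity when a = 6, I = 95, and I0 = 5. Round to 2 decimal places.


S = 6 * ln(95/5)
I/I0 = 19.0
ln(19.0) = 2.9444
S = 6 * 2.9444
= 17.67


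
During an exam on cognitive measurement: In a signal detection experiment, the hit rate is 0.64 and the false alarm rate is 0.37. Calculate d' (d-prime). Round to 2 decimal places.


d' = z(HR) - z(FAR)
z(0.64) = 0.3585
z(0.37) = -0.3319
d' = 0.3585 - -0.3319
= 0.69


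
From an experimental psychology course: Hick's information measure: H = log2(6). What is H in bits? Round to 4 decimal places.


H = log2(n)
H = log2(6)
= 2.5850


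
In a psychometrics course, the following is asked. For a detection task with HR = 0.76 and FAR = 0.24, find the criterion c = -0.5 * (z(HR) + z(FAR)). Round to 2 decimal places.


c = -0.5 * (z(HR) + z(FAR))
z(0.76) = 0.7063
z(0.24) = -0.7063
c = -0.5 * (0.7063 + -0.7063)
= -0.5 * 0.0
= 0.00


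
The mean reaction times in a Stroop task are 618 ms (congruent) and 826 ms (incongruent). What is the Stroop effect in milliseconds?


Stroop effect = RT(incongruent) - RT(congruent)
= 826 - 618
= 208 ms


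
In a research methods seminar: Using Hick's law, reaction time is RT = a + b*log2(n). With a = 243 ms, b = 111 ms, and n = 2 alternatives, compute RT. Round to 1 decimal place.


RT = 243 + 111 * log2(2)
log2(2) = 1.0
RT = 243 + 111 * 1.0
= 243 + 111.0
= 354.0 ms


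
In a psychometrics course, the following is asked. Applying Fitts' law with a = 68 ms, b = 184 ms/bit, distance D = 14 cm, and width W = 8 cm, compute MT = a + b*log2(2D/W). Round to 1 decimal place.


MT = 68 + 184 * log2(2*14/8)
2D/W = 3.5
log2(3.5) = 1.8074
MT = 68 + 184 * 1.8074
= 400.6 ms


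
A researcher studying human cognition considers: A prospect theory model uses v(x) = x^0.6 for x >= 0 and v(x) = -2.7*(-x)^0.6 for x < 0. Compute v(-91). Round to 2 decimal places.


Since x = -91 < 0, use v(x) = -lambda*(-x)^alpha
(-x) = 91
91^0.6 = 14.977
v(-91) = -2.7 * 14.977
= -40.44


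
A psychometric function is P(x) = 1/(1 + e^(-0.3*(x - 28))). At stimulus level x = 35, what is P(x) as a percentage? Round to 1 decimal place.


P(x) = 1/(1 + e^(-0.3*(35 - 28)))
Exponent = -0.3 * 7 = -2.1
e^(-2.1) = 0.122456
P = 1/(1 + 0.122456) = 0.890904
Percentage = 89.1


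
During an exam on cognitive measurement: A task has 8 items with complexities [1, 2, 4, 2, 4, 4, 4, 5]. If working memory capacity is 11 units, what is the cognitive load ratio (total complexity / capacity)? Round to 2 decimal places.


Total complexity = 1 + 2 + 4 + 2 + 4 + 4 + 4 + 5 = 26
Load = total / capacity = 26 / 11
= 2.36


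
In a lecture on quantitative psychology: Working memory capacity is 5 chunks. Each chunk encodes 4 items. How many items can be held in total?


Total items = chunks * items_per_chunk
= 5 * 4
= 20


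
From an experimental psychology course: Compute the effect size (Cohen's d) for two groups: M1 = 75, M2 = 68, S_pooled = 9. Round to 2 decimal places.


Cohen's d = (M1 - M2) / S_pooled
= (75 - 68) / 9
= 7 / 9
= 0.78


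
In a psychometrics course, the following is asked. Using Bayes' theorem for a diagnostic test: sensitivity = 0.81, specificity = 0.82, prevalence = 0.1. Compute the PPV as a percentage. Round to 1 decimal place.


PPV = (sens * prev) / (sens * prev + (1-spec) * (1-prev))
Numerator = 0.81 * 0.1 = 0.081
P(positive and no disease) = (1 - spec) * (1 - prev) = (1 - 0.82) * (1 - 0.1) = 0.162
Denominator = 0.081 + 0.162 = 0.243
PPV = 0.081 / 0.243 = 0.333333
As percentage = 33.3


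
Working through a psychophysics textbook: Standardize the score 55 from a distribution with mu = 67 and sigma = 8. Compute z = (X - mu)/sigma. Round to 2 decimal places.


z = (X - mu) / sigma
= (55 - 67) / 8
= -12 / 8
= -1.50


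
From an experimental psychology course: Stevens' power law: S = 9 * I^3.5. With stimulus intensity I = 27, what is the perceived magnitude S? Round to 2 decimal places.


S = 9 * 27^3.5
27^3.5 = 102275.8681
S = 9 * 102275.8681
= 920482.81


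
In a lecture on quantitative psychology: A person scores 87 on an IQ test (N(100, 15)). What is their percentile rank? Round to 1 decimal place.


z = (IQ - mean) / SD
z = (87 - 100) / 15 = -0.8667
Percentile = Phi(-0.8667) * 100
Phi(-0.8667) = 0.193053
= 19.3


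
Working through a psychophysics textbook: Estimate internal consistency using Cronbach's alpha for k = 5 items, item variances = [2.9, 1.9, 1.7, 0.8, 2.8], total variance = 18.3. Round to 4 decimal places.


alpha = (k/(k-1)) * (1 - sum(s_i^2)/s_total^2)
sum(item variances) = 10.1
k/(k-1) = 5/4 = 1.25
1 - 10.1/18.3 = 1 - 0.551913 = 0.448087
alpha = 1.25 * 0.448087
= 0.5601


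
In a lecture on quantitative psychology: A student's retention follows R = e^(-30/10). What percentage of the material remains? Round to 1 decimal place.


R = e^(-t/S)
-t/S = -30/10 = -3.0
R = e^(-3.0) = 0.049787
Percentage = 0.049787 * 100
= 5.0


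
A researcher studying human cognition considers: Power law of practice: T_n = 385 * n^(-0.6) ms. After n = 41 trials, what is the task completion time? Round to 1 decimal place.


T_n = 385 * 41^(-0.6)
41^(-0.6) = 0.107728
T_n = 385 * 0.107728
= 41.5 ms


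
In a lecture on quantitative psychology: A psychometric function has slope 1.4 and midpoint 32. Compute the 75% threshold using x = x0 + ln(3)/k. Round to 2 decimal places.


At P = 0.75: 0.75 = 1/(1 + e^(-k*(x-x0)))
Solving: e^(-k*(x-x0)) = 1/3
x = x0 + ln(3)/k
ln(3) = 1.0986
x = 32 + 1.0986/1.4
= 32 + 0.7847
= 32.78


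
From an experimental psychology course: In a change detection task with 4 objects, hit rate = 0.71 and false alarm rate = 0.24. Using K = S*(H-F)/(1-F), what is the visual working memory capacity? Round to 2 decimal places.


K = S * (H - F) / (1 - F)
H - F = 0.47
1 - F = 0.76
K = 4 * 0.47 / 0.76
= 2.47


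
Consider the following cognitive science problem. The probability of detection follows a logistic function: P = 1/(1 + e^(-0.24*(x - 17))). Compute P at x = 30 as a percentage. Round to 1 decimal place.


P(x) = 1/(1 + e^(-0.24*(30 - 17)))
Exponent = -0.24 * 13 = -3.12
e^(-3.12) = 0.044157
P = 1/(1 + 0.044157) = 0.95771
Percentage = 95.8


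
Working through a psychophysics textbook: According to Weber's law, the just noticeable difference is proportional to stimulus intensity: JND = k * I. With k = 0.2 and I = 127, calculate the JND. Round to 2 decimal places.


JND = k * I
JND = 0.2 * 127
= 25.40


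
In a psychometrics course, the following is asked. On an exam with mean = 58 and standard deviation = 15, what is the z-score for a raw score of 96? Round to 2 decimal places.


z = (X - mu) / sigma
= (96 - 58) / 15
= 38 / 15
= 2.53


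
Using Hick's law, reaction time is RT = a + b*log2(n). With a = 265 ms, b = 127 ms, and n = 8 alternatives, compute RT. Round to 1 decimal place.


RT = 265 + 127 * log2(8)
log2(8) = 3.0
RT = 265 + 127 * 3.0
= 265 + 381.0
= 646.0 ms


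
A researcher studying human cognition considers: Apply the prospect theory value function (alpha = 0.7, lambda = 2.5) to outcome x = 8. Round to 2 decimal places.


Since x = 8 >= 0, use v(x) = x^0.7
8^0.7 = 4.2871
v(8) = 4.29


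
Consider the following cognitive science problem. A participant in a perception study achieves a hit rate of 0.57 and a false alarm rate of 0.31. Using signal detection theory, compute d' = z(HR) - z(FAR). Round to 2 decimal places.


d' = z(HR) - z(FAR)
z(0.57) = 0.1764
z(0.31) = -0.4959
d' = 0.1764 - -0.4959
= 0.67


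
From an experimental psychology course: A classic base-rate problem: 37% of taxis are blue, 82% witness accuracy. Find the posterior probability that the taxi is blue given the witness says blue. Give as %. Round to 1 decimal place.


P(blue | says blue) = P(says blue | blue)*P(blue) / [P(says blue | blue)*P(blue) + P(says blue | not blue)*P(not blue)]
Numerator = 0.82 * 0.37 = 0.3034
False identification = 0.18 * 0.63 = 0.1134
P = 0.3034 / (0.3034 + 0.1134)
= 0.3034 / 0.4168
As percentage = 72.8


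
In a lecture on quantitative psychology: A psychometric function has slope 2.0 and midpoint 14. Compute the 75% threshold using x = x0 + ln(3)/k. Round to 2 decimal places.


At P = 0.75: 0.75 = 1/(1 + e^(-k*(x-x0)))
Solving: e^(-k*(x-x0)) = 1/3
x = x0 + ln(3)/k
ln(3) = 1.0986
x = 14 + 1.0986/2.0
= 14 + 0.5493
= 14.55


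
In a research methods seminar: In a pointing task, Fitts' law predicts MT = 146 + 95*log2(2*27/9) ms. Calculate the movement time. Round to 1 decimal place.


MT = 146 + 95 * log2(2*27/9)
2D/W = 6.0
log2(6.0) = 2.585
MT = 146 + 95 * 2.585
= 391.6 ms


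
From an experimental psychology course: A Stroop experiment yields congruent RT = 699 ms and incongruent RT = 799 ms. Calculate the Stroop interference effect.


Stroop effect = RT(incongruent) - RT(congruent)
= 799 - 699
= 100 ms


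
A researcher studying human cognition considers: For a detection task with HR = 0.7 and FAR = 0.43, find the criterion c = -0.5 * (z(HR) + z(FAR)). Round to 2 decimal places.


c = -0.5 * (z(HR) + z(FAR))
z(0.7) = 0.5244
z(0.43) = -0.1764
c = -0.5 * (0.5244 + -0.1764)
= -0.5 * 0.348
= -0.17


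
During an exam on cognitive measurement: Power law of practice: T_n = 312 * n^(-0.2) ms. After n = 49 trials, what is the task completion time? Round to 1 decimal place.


T_n = 312 * 49^(-0.2)
49^(-0.2) = 0.459157
T_n = 312 * 0.459157
= 143.3 ms


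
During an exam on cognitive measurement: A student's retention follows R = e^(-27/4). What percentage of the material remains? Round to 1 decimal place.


R = e^(-t/S)
-t/S = -27/4 = -6.75
R = e^(-6.75) = 0.001171
Percentage = 0.001171 * 100
= 0.1


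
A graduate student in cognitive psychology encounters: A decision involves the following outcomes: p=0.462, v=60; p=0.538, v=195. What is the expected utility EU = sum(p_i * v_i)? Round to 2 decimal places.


EU = sum(p_i * v_i)
0.462 * 60 = 27.72
0.538 * 195 = 104.91
EU = 27.72 + 104.91
= 132.63


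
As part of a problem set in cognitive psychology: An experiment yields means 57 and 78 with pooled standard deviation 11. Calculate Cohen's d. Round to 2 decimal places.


Cohen's d = (M1 - M2) / S_pooled
= (57 - 78) / 11
= -21 / 11
= -1.91


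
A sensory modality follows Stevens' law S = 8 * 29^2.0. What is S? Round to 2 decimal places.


S = 8 * 29^2.0
29^2.0 = 841.0
S = 8 * 841.0
= 6728.00


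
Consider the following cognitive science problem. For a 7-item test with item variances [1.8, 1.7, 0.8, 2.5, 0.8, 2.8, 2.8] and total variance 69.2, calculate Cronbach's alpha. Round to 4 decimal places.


alpha = (k/(k-1)) * (1 - sum(s_i^2)/s_total^2)
sum(item variances) = 13.2
k/(k-1) = 7/6 = 1.166667
1 - 13.2/69.2 = 1 - 0.190751 = 0.809249
alpha = 1.166667 * 0.809249
= 0.9441


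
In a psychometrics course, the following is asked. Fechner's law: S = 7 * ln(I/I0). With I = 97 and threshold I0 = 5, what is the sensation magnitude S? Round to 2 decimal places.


S = 7 * ln(97/5)
I/I0 = 19.4
ln(19.4) = 2.9653
S = 7 * 2.9653
= 20.76


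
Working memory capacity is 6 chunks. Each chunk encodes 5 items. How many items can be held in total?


Total items = chunks * items_per_chunk
= 6 * 5
= 30


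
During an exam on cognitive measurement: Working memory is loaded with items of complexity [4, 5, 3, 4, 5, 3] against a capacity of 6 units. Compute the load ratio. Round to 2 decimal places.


Total complexity = 4 + 5 + 3 + 4 + 5 + 3 = 24
Load = total / capacity = 24 / 6
= 4.00


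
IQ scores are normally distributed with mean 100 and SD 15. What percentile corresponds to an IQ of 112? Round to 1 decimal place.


z = (IQ - mean) / SD
z = (112 - 100) / 15 = 0.8
Percentile = Phi(0.8) * 100
Phi(0.8) = 0.788145
= 78.8


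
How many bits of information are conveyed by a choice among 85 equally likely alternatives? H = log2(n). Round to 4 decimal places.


H = log2(n)
H = log2(85)
= 6.4094


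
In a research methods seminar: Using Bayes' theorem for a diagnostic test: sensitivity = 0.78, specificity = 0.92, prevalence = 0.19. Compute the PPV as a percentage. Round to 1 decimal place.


PPV = (sens * prev) / (sens * prev + (1-spec) * (1-prev))
Numerator = 0.78 * 0.19 = 0.1482
P(positive and no disease) = (1 - spec) * (1 - prev) = (1 - 0.92) * (1 - 0.19) = 0.0648
Denominator = 0.1482 + 0.0648 = 0.213
PPV = 0.1482 / 0.213 = 0.695775
As percentage = 69.6


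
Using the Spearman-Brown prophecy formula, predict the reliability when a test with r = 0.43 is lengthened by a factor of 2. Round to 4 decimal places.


r_new = n*r / (1 + (n-1)*r)
Numerator = 2 * 0.43 = 0.86
Denominator = 1 + 1 * 0.43 = 1.43
r_new = 0.86 / 1.43
= 0.6014


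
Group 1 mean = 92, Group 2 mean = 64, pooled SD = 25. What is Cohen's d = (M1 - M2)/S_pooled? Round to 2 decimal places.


Cohen's d = (M1 - M2) / S_pooled
= (92 - 64) / 25
= 28 / 25
= 1.12


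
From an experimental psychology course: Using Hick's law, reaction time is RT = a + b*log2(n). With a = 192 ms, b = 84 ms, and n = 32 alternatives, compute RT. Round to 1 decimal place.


RT = 192 + 84 * log2(32)
log2(32) = 5.0
RT = 192 + 84 * 5.0
= 192 + 420.0
= 612.0 ms


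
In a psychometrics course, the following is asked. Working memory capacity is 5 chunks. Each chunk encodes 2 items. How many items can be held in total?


Total items = chunks * items_per_chunk
= 5 * 2
= 10


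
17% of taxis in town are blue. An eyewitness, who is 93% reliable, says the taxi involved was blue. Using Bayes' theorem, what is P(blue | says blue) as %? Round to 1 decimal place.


P(blue | says blue) = P(says blue | blue)*P(blue) / [P(says blue | blue)*P(blue) + P(says blue | not blue)*P(not blue)]
Numerator = 0.93 * 0.17 = 0.1581
False identification = 0.07 * 0.83 = 0.0581
P = 0.1581 / (0.1581 + 0.0581)
= 0.1581 / 0.2162
As percentage = 73.1


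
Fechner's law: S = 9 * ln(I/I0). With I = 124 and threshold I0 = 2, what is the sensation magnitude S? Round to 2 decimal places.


S = 9 * ln(124/2)
I/I0 = 62.0
ln(62.0) = 4.1271
S = 9 * 4.1271
= 37.14


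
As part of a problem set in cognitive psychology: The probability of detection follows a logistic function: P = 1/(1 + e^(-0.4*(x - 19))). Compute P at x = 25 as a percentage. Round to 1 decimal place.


P(x) = 1/(1 + e^(-0.4*(25 - 19)))
Exponent = -0.4 * 6 = -2.4
e^(-2.4) = 0.090718
P = 1/(1 + 0.090718) = 0.916827
Percentage = 91.7


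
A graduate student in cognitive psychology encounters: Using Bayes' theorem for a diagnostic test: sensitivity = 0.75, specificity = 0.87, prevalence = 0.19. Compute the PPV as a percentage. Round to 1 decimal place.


PPV = (sens * prev) / (sens * prev + (1-spec) * (1-prev))
Numerator = 0.75 * 0.19 = 0.1425
P(positive and no disease) = (1 - spec) * (1 - prev) = (1 - 0.87) * (1 - 0.19) = 0.1053
Denominator = 0.1425 + 0.1053 = 0.2478
PPV = 0.1425 / 0.2478 = 0.575061
As percentage = 57.5


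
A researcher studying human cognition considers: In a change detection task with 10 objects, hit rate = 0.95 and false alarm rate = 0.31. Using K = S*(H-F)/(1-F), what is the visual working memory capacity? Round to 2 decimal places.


K = S * (H - F) / (1 - F)
H - F = 0.64
1 - F = 0.69
K = 10 * 0.64 / 0.69
= 9.28


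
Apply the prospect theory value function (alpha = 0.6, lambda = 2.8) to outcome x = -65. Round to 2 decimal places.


Since x = -65 < 0, use v(x) = -lambda*(-x)^alpha
(-x) = 65
65^0.6 = 12.2391
v(-65) = -2.8 * 12.2391
= -34.27


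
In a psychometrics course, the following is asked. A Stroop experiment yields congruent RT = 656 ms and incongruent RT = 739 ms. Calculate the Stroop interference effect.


Stroop effect = RT(incongruent) - RT(congruent)
= 739 - 656
= 83 ms


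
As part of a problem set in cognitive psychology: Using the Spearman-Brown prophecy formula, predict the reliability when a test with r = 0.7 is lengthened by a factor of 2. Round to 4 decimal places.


r_new = n*r / (1 + (n-1)*r)
Numerator = 2 * 0.7 = 1.4
Denominator = 1 + 1 * 0.7 = 1.7
r_new = 1.4 / 1.7
= 0.8235


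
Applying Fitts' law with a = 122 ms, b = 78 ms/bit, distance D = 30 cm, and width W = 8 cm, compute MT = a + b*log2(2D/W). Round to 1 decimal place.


MT = 122 + 78 * log2(2*30/8)
2D/W = 7.5
log2(7.5) = 2.9069
MT = 122 + 78 * 2.9069
= 348.7 ms


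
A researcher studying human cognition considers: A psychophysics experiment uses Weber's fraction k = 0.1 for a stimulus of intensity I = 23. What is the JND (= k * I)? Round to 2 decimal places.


JND = k * I
JND = 0.1 * 23
= 2.30


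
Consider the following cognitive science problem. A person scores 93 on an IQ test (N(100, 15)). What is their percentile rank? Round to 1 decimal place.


z = (IQ - mean) / SD
z = (93 - 100) / 15 = -0.4667
Percentile = Phi(-0.4667) * 100
Phi(-0.4667) = 0.320357
= 32.0


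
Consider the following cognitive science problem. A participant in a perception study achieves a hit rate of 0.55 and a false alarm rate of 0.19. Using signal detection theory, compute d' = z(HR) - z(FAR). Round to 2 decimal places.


d' = z(HR) - z(FAR)
z(0.55) = 0.1257
z(0.19) = -0.8779
d' = 0.1257 - -0.8779
= 1.00


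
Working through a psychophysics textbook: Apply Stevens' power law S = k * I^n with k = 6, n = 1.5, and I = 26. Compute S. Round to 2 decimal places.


S = 6 * 26^1.5
26^1.5 = 132.5745
S = 6 * 132.5745
= 795.45


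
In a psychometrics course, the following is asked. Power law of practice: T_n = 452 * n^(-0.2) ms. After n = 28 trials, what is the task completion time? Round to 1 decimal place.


T_n = 452 * 28^(-0.2)
28^(-0.2) = 0.513533
T_n = 452 * 0.513533
= 232.1 ms


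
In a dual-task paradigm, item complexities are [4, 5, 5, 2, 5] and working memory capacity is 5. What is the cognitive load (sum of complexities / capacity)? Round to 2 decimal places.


Total complexity = 4 + 5 + 5 + 2 + 5 = 21
Load = total / capacity = 21 / 5
= 4.20


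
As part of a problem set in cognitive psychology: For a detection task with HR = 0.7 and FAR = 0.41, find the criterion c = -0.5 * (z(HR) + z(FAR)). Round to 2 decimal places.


c = -0.5 * (z(HR) + z(FAR))
z(0.7) = 0.5244
z(0.41) = -0.2275
c = -0.5 * (0.5244 + -0.2275)
= -0.5 * 0.2969
= -0.15


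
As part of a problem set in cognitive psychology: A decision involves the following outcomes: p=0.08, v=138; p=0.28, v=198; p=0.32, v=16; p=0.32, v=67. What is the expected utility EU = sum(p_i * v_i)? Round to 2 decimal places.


EU = sum(p_i * v_i)
0.08 * 138 = 11.04
0.28 * 198 = 55.44
0.32 * 16 = 5.12
0.32 * 67 = 21.44
EU = 11.04 + 55.44 + 5.12 + 21.44
= 93.04


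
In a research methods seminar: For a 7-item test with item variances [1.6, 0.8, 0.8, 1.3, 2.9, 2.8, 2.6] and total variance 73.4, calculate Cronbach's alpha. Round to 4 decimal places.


alpha = (k/(k-1)) * (1 - sum(s_i^2)/s_total^2)
sum(item variances) = 12.8
k/(k-1) = 7/6 = 1.166667
1 - 12.8/73.4 = 1 - 0.174387 = 0.825613
alpha = 1.166667 * 0.825613
= 0.9632


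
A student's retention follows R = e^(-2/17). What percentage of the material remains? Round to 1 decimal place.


R = e^(-t/S)
-t/S = -2/17 = -0.117647
R = e^(-0.117647) = 0.88901
Percentage = 0.88901 * 100
= 88.9


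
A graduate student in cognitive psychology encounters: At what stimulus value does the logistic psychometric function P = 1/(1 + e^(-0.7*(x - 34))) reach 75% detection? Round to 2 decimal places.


At P = 0.75: 0.75 = 1/(1 + e^(-k*(x-x0)))
Solving: e^(-k*(x-x0)) = 1/3
x = x0 + ln(3)/k
ln(3) = 1.0986
x = 34 + 1.0986/0.7
= 34 + 1.5694
= 35.57


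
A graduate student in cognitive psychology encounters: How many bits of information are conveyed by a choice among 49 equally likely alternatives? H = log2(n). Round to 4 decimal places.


H = log2(n)
H = log2(49)
= 5.6147


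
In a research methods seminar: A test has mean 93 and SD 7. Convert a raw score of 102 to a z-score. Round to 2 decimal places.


z = (X - mu) / sigma
= (102 - 93) / 7
= 9 / 7
= 1.29


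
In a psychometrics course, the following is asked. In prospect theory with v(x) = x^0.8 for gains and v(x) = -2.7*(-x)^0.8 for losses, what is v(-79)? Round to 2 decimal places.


Since x = -79 < 0, use v(x) = -lambda*(-x)^alpha
(-x) = 79
79^0.8 = 32.9687
v(-79) = -2.7 * 32.9687
= -89.02


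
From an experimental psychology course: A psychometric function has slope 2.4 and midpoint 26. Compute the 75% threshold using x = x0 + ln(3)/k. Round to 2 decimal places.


At P = 0.75: 0.75 = 1/(1 + e^(-k*(x-x0)))
Solving: e^(-k*(x-x0)) = 1/3
x = x0 + ln(3)/k
ln(3) = 1.0986
x = 26 + 1.0986/2.4
= 26 + 0.4578
= 26.46


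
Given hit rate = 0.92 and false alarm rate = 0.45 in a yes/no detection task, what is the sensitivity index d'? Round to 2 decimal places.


d' = z(HR) - z(FAR)
z(0.92) = 1.4051
z(0.45) = -0.1257
d' = 1.4051 - -0.1257
= 1.53


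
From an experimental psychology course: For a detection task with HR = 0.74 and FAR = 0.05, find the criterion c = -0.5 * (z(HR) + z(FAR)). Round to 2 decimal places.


c = -0.5 * (z(HR) + z(FAR))
z(0.74) = 0.6433
z(0.05) = -1.6449
c = -0.5 * (0.6433 + -1.6449)
= -0.5 * -1.0016
= 0.50


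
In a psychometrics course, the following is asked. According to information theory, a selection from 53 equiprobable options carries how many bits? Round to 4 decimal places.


H = log2(n)
H = log2(53)
= 5.7279


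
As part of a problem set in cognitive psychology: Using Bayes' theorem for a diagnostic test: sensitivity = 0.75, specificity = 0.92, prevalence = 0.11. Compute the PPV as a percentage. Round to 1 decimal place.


PPV = (sens * prev) / (sens * prev + (1-spec) * (1-prev))
Numerator = 0.75 * 0.11 = 0.0825
P(positive and no disease) = (1 - spec) * (1 - prev) = (1 - 0.92) * (1 - 0.11) = 0.0712
Denominator = 0.0825 + 0.0712 = 0.1537
PPV = 0.0825 / 0.1537 = 0.53676
As percentage = 53.7


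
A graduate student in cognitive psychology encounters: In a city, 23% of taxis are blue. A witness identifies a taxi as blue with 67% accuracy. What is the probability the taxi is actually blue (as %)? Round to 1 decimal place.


P(blue | says blue) = P(says blue | blue)*P(blue) / [P(says blue | blue)*P(blue) + P(says blue | not blue)*P(not blue)]
Numerator = 0.67 * 0.23 = 0.1541
False identification = 0.33 * 0.77 = 0.2541
P = 0.1541 / (0.1541 + 0.2541)
= 0.1541 / 0.4082
As percentage = 37.8


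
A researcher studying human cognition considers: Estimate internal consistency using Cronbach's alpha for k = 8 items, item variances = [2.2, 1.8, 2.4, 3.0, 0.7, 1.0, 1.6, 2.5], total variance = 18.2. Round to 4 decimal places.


alpha = (k/(k-1)) * (1 - sum(s_i^2)/s_total^2)
sum(item variances) = 15.2
k/(k-1) = 8/7 = 1.142857
1 - 15.2/18.2 = 1 - 0.835165 = 0.164835
alpha = 1.142857 * 0.164835
= 0.1884


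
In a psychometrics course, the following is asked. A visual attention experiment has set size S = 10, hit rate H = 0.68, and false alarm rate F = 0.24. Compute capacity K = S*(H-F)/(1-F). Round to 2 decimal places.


K = S * (H - F) / (1 - F)
H - F = 0.44
1 - F = 0.76
K = 10 * 0.44 / 0.76
= 5.79


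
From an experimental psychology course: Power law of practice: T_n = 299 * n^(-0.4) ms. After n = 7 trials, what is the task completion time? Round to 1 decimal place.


T_n = 299 * 7^(-0.4)
7^(-0.4) = 0.459157
T_n = 299 * 0.459157
= 137.3 ms


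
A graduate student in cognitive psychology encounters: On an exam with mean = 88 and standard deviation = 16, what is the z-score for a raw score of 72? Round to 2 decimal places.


z = (X - mu) / sigma
= (72 - 88) / 16
= -16 / 16
= -1.00


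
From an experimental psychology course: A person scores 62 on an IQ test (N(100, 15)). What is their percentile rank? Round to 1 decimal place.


z = (IQ - mean) / SD
z = (62 - 100) / 15 = -2.5333
Percentile = Phi(-2.5333) * 100
Phi(-2.5333) = 0.00565
= 0.6


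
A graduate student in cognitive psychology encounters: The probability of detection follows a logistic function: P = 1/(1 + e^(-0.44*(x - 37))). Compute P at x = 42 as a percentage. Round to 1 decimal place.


P(x) = 1/(1 + e^(-0.44*(42 - 37)))
Exponent = -0.44 * 5 = -2.2
e^(-2.2) = 0.110803
P = 1/(1 + 0.110803) = 0.90025
Percentage = 90.0


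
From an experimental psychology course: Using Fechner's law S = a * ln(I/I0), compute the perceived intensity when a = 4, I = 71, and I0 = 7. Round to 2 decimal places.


S = 4 * ln(71/7)
I/I0 = 10.142857
ln(10.142857) = 2.3168
S = 4 * 2.3168
= 9.27


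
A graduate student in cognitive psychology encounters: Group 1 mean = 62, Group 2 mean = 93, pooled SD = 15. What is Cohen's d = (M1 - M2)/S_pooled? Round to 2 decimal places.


Cohen's d = (M1 - M2) / S_pooled
= (62 - 93) / 15
= -31 / 15
= -2.07


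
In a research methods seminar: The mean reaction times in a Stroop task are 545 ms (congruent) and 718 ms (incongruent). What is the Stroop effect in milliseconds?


Stroop effect = RT(incongruent) - RT(congruent)
= 718 - 545
= 173 ms


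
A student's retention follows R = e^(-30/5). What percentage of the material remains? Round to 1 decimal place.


R = e^(-t/S)
-t/S = -30/5 = -6.0
R = e^(-6.0) = 0.002479
Percentage = 0.002479 * 100
= 0.2


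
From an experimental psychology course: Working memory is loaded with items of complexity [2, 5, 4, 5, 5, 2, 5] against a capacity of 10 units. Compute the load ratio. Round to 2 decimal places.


Total complexity = 2 + 5 + 4 + 5 + 5 + 2 + 5 = 28
Load = total / capacity = 28 / 10
= 2.80


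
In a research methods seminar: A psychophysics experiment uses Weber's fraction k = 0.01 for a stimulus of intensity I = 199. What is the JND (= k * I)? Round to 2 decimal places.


JND = k * I
JND = 0.01 * 199
= 1.99


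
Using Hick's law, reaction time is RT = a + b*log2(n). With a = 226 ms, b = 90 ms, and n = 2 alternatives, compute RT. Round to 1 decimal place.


RT = 226 + 90 * log2(2)
log2(2) = 1.0
RT = 226 + 90 * 1.0
= 226 + 90.0
= 316.0 ms


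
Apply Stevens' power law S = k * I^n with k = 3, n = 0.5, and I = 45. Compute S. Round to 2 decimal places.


S = 3 * 45^0.5
45^0.5 = 6.7082
S = 3 * 6.7082
= 20.12


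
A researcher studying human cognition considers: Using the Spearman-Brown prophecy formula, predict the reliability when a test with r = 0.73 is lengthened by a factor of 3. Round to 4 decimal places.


r_new = n*r / (1 + (n-1)*r)
Numerator = 3 * 0.73 = 2.19
Denominator = 1 + 2 * 0.73 = 2.46
r_new = 2.19 / 2.46
= 0.8902


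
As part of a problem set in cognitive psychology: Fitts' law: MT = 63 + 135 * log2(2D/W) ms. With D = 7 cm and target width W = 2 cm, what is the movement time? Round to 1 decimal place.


MT = 63 + 135 * log2(2*7/2)
2D/W = 7.0
log2(7.0) = 2.8074
MT = 63 + 135 * 2.8074
= 442.0 ms


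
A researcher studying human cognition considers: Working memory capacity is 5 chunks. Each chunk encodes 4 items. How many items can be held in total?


Total items = chunks * items_per_chunk
= 5 * 4
= 20


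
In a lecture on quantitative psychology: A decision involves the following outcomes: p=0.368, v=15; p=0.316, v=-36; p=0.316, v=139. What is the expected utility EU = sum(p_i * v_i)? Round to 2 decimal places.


EU = sum(p_i * v_i)
0.368 * 15 = 5.52
0.316 * -36 = -11.376
0.316 * 139 = 43.924
EU = 5.52 + -11.376 + 43.924
= 38.07


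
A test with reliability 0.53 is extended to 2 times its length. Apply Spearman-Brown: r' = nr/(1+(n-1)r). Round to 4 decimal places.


r_new = n*r / (1 + (n-1)*r)
Numerator = 2 * 0.53 = 1.06
Denominator = 1 + 1 * 0.53 = 1.53
r_new = 1.06 / 1.53
= 0.6928


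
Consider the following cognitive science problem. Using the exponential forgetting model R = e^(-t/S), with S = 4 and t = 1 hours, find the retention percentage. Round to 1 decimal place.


R = e^(-t/S)
-t/S = -1/4 = -0.25
R = e^(-0.25) = 0.778801
Percentage = 0.778801 * 100
= 77.9


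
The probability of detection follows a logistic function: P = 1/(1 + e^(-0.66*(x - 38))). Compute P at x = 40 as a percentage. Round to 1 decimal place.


P(x) = 1/(1 + e^(-0.66*(40 - 38)))
Exponent = -0.66 * 2 = -1.32
e^(-1.32) = 0.267135
P = 1/(1 + 0.267135) = 0.789182
Percentage = 78.9


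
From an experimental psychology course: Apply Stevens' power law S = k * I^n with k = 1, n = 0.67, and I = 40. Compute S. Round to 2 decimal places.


S = 1 * 40^0.67
40^0.67 = 11.8408
S = 1 * 11.8408
= 11.84


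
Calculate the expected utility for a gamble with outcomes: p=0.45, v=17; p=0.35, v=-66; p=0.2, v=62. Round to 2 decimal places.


EU = sum(p_i * v_i)
0.45 * 17 = 7.65
0.35 * -66 = -23.1
0.2 * 62 = 12.4
EU = 7.65 + -23.1 + 12.4
= -3.05


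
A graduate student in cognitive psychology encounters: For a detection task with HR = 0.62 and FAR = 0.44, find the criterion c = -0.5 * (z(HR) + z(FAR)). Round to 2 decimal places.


c = -0.5 * (z(HR) + z(FAR))
z(0.62) = 0.3055
z(0.44) = -0.151
c = -0.5 * (0.3055 + -0.151)
= -0.5 * 0.1545
= -0.08


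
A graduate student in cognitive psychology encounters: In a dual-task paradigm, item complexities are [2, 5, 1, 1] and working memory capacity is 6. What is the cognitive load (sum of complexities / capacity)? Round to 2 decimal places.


Total complexity = 2 + 5 + 1 + 1 = 9
Load = total / capacity = 9 / 6
= 1.50


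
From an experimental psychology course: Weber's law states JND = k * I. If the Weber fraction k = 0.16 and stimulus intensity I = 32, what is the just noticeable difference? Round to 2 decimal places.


JND = k * I
JND = 0.16 * 32
= 5.12


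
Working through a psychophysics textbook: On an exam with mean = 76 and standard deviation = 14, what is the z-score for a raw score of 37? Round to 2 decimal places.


z = (X - mu) / sigma
= (37 - 76) / 14
= -39 / 14
= -2.79


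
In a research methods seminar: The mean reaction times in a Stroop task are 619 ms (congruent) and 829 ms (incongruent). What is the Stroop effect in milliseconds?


Stroop effect = RT(incongruent) - RT(congruent)
= 829 - 619
= 210 ms


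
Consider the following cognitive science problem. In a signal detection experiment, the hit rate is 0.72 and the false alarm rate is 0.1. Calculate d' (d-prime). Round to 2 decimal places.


d' = z(HR) - z(FAR)
z(0.72) = 0.5828
z(0.1) = -1.2816
d' = 0.5828 - -1.2816
= 1.86


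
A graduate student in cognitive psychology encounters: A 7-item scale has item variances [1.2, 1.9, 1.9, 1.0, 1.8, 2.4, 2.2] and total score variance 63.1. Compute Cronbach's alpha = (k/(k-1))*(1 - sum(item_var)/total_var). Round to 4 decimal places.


alpha = (k/(k-1)) * (1 - sum(s_i^2)/s_total^2)
sum(item variances) = 12.4
k/(k-1) = 7/6 = 1.166667
1 - 12.4/63.1 = 1 - 0.196513 = 0.803487
alpha = 1.166667 * 0.803487
= 0.9374


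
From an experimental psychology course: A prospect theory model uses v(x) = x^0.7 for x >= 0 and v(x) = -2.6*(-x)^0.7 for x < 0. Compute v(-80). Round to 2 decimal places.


Since x = -80 < 0, use v(x) = -lambda*(-x)^alpha
(-x) = 80
80^0.7 = 21.4864
v(-80) = -2.6 * 21.4864
= -55.86


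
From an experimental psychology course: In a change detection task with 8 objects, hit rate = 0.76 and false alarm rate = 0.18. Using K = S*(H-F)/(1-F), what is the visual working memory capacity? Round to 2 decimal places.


K = S * (H - F) / (1 - F)
H - F = 0.58
1 - F = 0.82
K = 8 * 0.58 / 0.82
= 5.66


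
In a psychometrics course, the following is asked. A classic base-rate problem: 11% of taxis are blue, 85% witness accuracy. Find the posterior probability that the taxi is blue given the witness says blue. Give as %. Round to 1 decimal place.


P(blue | says blue) = P(says blue | blue)*P(blue) / [P(says blue | blue)*P(blue) + P(says blue | not blue)*P(not blue)]
Numerator = 0.85 * 0.11 = 0.0935
False identification = 0.15 * 0.89 = 0.1335
P = 0.0935 / (0.0935 + 0.1335)
= 0.0935 / 0.227
As percentage = 41.2


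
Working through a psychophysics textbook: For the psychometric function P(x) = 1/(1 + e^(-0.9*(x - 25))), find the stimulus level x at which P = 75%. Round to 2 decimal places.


At P = 0.75: 0.75 = 1/(1 + e^(-k*(x-x0)))
Solving: e^(-k*(x-x0)) = 1/3
x = x0 + ln(3)/k
ln(3) = 1.0986
x = 25 + 1.0986/0.9
= 25 + 1.2207
= 26.22


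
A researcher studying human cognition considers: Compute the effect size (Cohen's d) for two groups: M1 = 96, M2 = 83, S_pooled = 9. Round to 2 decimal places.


Cohen's d = (M1 - M2) / S_pooled
= (96 - 83) / 9
= 13 / 9
= 1.44


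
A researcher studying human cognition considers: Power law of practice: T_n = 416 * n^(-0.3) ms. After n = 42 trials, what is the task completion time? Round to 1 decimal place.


T_n = 416 * 42^(-0.3)
42^(-0.3) = 0.325856
T_n = 416 * 0.325856
= 135.6 ms


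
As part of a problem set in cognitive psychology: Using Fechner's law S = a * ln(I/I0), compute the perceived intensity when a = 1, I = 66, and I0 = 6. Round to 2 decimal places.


S = 1 * ln(66/6)
I/I0 = 11.0
ln(11.0) = 2.3979
S = 1 * 2.3979
= 2.40


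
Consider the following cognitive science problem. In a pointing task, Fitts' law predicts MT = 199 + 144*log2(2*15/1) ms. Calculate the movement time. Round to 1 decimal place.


MT = 199 + 144 * log2(2*15/1)
2D/W = 30.0
log2(30.0) = 4.9069
MT = 199 + 144 * 4.9069
= 905.6 ms


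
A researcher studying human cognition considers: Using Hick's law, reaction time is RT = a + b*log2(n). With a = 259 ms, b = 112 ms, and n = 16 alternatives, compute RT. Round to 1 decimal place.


RT = 259 + 112 * log2(16)
log2(16) = 4.0
RT = 259 + 112 * 4.0
= 259 + 448.0
= 707.0 ms


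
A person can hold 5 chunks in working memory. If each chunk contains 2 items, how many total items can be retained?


Total items = chunks * items_per_chunk
= 5 * 2
= 10


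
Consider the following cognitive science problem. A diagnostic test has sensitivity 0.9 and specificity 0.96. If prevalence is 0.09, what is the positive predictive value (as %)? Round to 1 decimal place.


PPV = (sens * prev) / (sens * prev + (1-spec) * (1-prev))
Numerator = 0.9 * 0.09 = 0.081
P(positive and no disease) = (1 - spec) * (1 - prev) = (1 - 0.96) * (1 - 0.09) = 0.0364
Denominator = 0.081 + 0.0364 = 0.1174
PPV = 0.081 / 0.1174 = 0.689949
As percentage = 69.0


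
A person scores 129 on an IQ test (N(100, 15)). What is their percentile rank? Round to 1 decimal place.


z = (IQ - mean) / SD
z = (129 - 100) / 15 = 1.9333
Percentile = Phi(1.9333) * 100
Phi(1.9333) = 0.9734
= 97.3


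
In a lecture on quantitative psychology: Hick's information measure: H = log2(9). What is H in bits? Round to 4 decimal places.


H = log2(n)
H = log2(9)
= 3.1699


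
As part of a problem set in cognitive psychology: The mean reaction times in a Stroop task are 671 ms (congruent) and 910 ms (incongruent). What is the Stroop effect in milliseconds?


Stroop effect = RT(incongruent) - RT(congruent)
= 910 - 671
= 239 ms


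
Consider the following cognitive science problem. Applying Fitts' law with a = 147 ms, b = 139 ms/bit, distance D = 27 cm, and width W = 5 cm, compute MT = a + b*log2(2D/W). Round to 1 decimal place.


MT = 147 + 139 * log2(2*27/5)
2D/W = 10.8
log2(10.8) = 3.433
MT = 147 + 139 * 3.433
= 624.2 ms
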